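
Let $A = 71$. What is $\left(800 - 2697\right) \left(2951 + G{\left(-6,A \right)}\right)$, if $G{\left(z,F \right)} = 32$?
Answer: $-5658751$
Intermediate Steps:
$\left(800 - 2697\right) \left(2951 + G{\left(-6,A \right)}\right) = \left(800 - 2697\right) \left(2951 + 32\right) = \left(-1897\right) 2983 = -5658751$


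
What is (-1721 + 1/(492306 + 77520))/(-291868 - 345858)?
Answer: 980670545/363392855676 ≈ 0.0026987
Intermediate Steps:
(-1721 + 1/(492306 + 77520))/(-291868 - 345858) = (-1721 + 1/569826)/(-637726) = (-1721 + 1/569826)*(-1/637726) = -980670545/569826*(-1/637726) = 980670545/363392855676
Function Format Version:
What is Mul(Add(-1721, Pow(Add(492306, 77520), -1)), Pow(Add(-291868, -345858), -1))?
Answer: Rational(980670545, 363392855676) ≈ 0.0026987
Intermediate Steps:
Mul(Add(-1721, Pow(Add(492306, 77520), -1)), Pow(Add(-291868, -345858), -1)) = Mul(Add(-1721, Pow(569826, -1)), Pow(-637726, -1)) = Mul(Add(-1721, Rational(1, 569826)), Rational(-1, 637726)) = Mul(Rational(-980670545, 569826), Rational(-1, 637726)) = Rational(980670545, 363392855676)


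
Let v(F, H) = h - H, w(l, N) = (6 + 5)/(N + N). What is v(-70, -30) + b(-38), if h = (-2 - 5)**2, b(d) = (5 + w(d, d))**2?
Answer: 592465/5776 ≈ 102.57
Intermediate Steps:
w(l, N) = 11/(2*N) (w(l, N) = 11/((2*N)) = 11*(1/(2*N)) = 11/(2*N))
b(d) = (5 + 11/(2*d))**2
h = 49 (h = (-7)**2 = 49)
v(F, H) = 49 - H
v(-70, -30) + b(-38) = (49 - 1*(-30)) + (1/4)*(11 + 10*(-38))**2/(-38)**2 = (49 + 30) + (1/4)*(1/1444)*(11 - 380)**2 = 79 + (1/4)*(1/1444)*(-369)**2 = 79 + (1/4)*(1/1444)*136161 = 79 + 136161/5776 = 592465/5776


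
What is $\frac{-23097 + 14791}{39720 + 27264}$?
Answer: $- \frac{4153}{33492} \approx -0.124$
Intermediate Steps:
$\frac{-23097 + 14791}{39720 + 27264} = - \frac{8306}{66984} = \left(-8306\right) \frac{1}{66984} = - \frac{4153}{33492}$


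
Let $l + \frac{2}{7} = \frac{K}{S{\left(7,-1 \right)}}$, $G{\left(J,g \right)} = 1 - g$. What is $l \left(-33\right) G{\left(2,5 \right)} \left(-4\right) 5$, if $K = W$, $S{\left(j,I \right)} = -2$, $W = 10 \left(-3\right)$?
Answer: $- \frac{271920}{7} \approx -38846.0$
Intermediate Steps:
$W = -30$
$K = -30$
$l = \frac{103}{7}$ ($l = - \frac{2}{7} - \frac{30}{-2} = - \frac{2}{7} - -15 = - \frac{2}{7} + 15 = \frac{103}{7} \approx 14.714$)
$l \left(-33\right) G{\left(2,5 \right)} \left(-4\right) 5 = \frac{103}{7} \left(-33\right) \left(1 - 5\right) \left(-4\right) 5 = - \frac{3399 \left(1 - 5\right) \left(-4\right) 5}{7} = - \frac{3399 \left(-4\right) \left(-4\right) 5}{7} = - \frac{3399 \cdot 16 \cdot 5}{7} = \left(- \frac{3399}{7}\right) 80 = - \frac{271920}{7}$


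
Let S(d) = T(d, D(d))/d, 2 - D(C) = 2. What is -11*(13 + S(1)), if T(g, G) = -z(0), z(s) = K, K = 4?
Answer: -99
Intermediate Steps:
D(C) = 0 (D(C) = 2 - 1*2 = 2 - 2 = 0)
z(s) = 4
T(g, G) = -4 (T(g, G) = -1*4 = -4)
S(d) = -4/d
-11*(13 + S(1)) = -11*(13 - 4/1) = -11*(13 - 4*1) = -11*(13 - 4) = -11*9 = -99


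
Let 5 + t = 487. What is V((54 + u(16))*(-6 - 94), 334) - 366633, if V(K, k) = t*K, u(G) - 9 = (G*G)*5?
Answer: -65099233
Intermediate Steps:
t = 482 (t = -5 + 487 = 482)
u(G) = 9 + 5*G**2 (u(G) = 9 + (G*G)*5 = 9 + G**2*5 = 9 + 5*G**2)
V(K, k) = 482*K
V((54 + u(16))*(-6 - 94), 334) - 366633 = 482*((54 + (9 + 5*16**2))*(-6 - 94)) - 366633 = 482*((54 + (9 + 5*256))*(-100)) - 366633 = 482*((54 + (9 + 1280))*(-100)) - 366633 = 482*((54 + 1289)*(-100)) - 366633 = 482*(1343*(-100)) - 366633 = 482*(-134300) - 366633 = -64732600 - 366633 = -65099233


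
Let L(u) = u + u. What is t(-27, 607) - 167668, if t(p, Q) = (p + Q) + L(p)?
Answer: -167142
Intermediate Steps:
L(u) = 2*u
t(p, Q) = Q + 3*p (t(p, Q) = (p + Q) + 2*p = (Q + p) + 2*p = Q + 3*p)
t(-27, 607) - 167668 = (607 + 3*(-27)) - 167668 = (607 - 81) - 167668 = 526 - 167668 = -167142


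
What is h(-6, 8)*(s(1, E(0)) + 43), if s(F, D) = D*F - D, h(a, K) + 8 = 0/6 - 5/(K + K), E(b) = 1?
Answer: -5719/16 ≈ -357.44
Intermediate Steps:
h(a, K) = -8 - 5/(2*K) (h(a, K) = -8 + (0/6 - 5/(K + K)) = -8 + (0*(1/6) - 5*1/(2*K)) = -8 + (0 - 5/(2*K)) = -8 - 5/(2*K))
s(F, D) = -D + D*F
h(-6, 8)*(s(1, E(0)) + 43) = (-8 - 5/2/8)*(1*(-1 + 1) + 43) = (-8 - 5/2*1/8)*(1*0 + 43) = (-8 - 5/16)*(0 + 43) = -133/16*43 = -5719/16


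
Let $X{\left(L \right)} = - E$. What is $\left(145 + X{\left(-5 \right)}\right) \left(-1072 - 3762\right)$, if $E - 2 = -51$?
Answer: $-937796$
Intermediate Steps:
$E = -49$ ($E = 2 - 51 = -49$)
$X{\left(L \right)} = 49$ ($X{\left(L \right)} = \left(-1\right) \left(-49\right) = 49$)
$\left(145 + X{\left(-5 \right)}\right) \left(-1072 - 3762\right) = \left(145 + 49\right) \left(-1072 - 3762\right) = 194 \left(-4834\right) = -937796$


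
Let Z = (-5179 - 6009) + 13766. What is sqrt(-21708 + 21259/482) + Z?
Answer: 2578 + I*sqrt(5033042554)/482 ≈ 2578.0 + 147.19*I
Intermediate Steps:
Z = 2578 (Z = -11188 + 13766 = 2578)
sqrt(-21708 + 21259/482) + Z = sqrt(-21708 + 21259/482) + 2578 = sqrt(-10441997/482) + 2578 = I*sqrt(5033042554)/482 + 2578 = 2578 + I*sqrt(5033042554)/482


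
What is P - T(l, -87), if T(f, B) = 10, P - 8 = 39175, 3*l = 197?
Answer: 39173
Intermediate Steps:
l = 197/3 (l = (1/3)*197 = 197/3 ≈ 65.667)
P = 39183 (P = 8 + 39175 = 39183)
P - T(l, -87) = 39183 - 1*10 = 39183 - 10 = 39173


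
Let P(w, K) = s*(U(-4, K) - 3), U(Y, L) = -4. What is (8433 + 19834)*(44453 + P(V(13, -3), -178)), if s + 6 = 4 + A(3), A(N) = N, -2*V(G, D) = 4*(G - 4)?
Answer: 1256355082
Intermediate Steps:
V(G, D) = 8 - 2*G (V(G, D) = -2*(G - 4) = -2*(-4 + G) = -(-16 + 4*G)/2 = 8 - 2*G)
s = 1 (s = -6 + (4 + 3) = -6 + 7 = 1)
P(w, K) = -7 (P(w, K) = 1*(-4 - 3) = 1*(-7) = -7)
(8433 + 19834)*(44453 + P(V(13, -3), -178)) = (8433 + 19834)*(44453 - 7) = 28267*44446 = 1256355082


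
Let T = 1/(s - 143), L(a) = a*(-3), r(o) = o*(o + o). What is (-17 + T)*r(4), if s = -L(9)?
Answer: -15784/29 ≈ -544.28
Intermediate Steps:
r(o) = 2*o² (r(o) = o*(2*o) = 2*o²)
L(a) = -3*a
s = 27 (s = -(-3)*9 = -1*(-27) = 27)
T = -1/116 (T = 1/(27 - 143) = 1/(-116) = -1/116 ≈ -0.0086207)
(-17 + T)*r(4) = (-17 - 1/116)*(2*4²) = -1973*16/58 = -1973/116*32 = -15784/29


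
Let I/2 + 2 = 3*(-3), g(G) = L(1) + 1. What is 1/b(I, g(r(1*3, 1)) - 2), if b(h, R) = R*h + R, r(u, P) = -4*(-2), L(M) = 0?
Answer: 1/21 ≈ 0.047619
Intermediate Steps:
r(u, P) = 8
g(G) = 1 (g(G) = 0 + 1 = 1)
I = -22 (I = -4 + 2*(3*(-3)) = -4 + 2*(-9) = -4 - 18 = -22)
b(h, R) = R + R*h
1/b(I, g(r(1*3, 1)) - 2) = 1/((1 - 2)*(1 - 22)) = 1/(-1*(-21)) = 1/21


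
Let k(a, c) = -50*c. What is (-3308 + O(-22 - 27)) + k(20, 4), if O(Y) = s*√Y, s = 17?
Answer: -3508 + 119*I ≈ -3508.0 + 119.0*I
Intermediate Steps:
O(Y) = 17*√Y
(-3308 + O(-22 - 27)) + k(20, 4) = (-3308 + 17*√(-22 - 27)) - 50*4 = (-3308 + 17*√(-49)) - 200 = (-3308 + 17*(7*I)) - 200 = (-3308 + 119*I) - 200 = -3508 + 119*I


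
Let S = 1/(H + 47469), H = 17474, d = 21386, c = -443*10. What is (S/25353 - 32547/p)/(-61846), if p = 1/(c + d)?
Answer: 908648836762101227/101829431516634 ≈ 8923.3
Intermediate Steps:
c = -4430
p = 1/16956 (p = 1/(-4430 + 21386) = 1/16956 ≈ 5.8976e-5)
S = 1/64943 (S = 1/(17474 + 47469) = 1/64943 ≈ 1.5398e-5)
(S/25353 - 32547/p)/(-61846) = ((1/64943)/25353 - 32547/1/16956)/(-61846) = ((1/64943)*(1/25353) - 32547*16956)*(-1/61846) = (1/1646499879 - 551866932)*(-1/61846) = -908648836762101227/1646499879*(-1/61846) = 908648836762101227/101829431516634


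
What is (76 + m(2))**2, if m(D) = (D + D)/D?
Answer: 6084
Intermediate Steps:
m(D) = 2 (m(D) = (2*D)/D = 2)
(76 + m(2))**2 = (76 + 2)**2 = 78**2 = 6084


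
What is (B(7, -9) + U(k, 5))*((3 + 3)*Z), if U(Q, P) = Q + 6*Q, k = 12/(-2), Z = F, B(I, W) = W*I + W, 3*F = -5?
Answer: 1140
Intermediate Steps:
F = -5/3 (F = (1/3)*(-5) = -5/3 ≈ -1.6667)
B(I, W) = W + I*W (B(I, W) = I*W + W = W + I*W)
Z = -5/3 ≈ -1.6667
k = -6 (k = 12*(-1/2) = -6)
U(Q, P) = 7*Q
(B(7, -9) + U(k, 5))*((3 + 3)*Z) = (-9*(1 + 7) + 7*(-6))*((3 + 3)*(-5/3)) = (-9*8 - 42)*(6*(-5/3)) = (-72 - 42)*(-10) = -114*(-10) = 1140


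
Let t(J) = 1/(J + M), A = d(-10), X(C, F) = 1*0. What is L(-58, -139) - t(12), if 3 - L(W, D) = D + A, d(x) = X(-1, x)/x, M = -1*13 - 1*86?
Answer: 12355/87 ≈ 142.01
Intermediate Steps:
X(C, F) = 0
M = -99 (M = -13 - 86 = -99)
d(x) = 0 (d(x) = 0/x = 0)
A = 0
L(W, D) = 3 - D (L(W, D) = 3 - (D + 0) = 3 - D)
t(J) = 1/(-99 + J) (t(J) = 1/(J - 99) = 1/(-99 + J))
L(-58, -139) - t(12) = (3 - 1*(-139)) - 1/(-99 + 12) = (3 + 139) - 1/(-87) = 142 - 1*(-1/87) = 142 + 1/87 = 12355/87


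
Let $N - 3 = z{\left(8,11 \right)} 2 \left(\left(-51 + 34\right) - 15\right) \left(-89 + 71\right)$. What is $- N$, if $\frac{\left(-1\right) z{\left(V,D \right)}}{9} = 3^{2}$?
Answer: $93309$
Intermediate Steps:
$z{\left(V,D \right)} = -81$ ($z{\left(V,D \right)} = - 9 \cdot 3^{2} = \left(-9\right) 9 = -81$)
$N = -93309$ ($N = 3 + \left(-81\right) 2 \left(\left(-51 + 34\right) - 15\right) \left(-89 + 71\right) = 3 - 162 \left(-17 - 15\right) \left(-18\right) = 3 - 162 \left(\left(-32\right) \left(-18\right)\right) = 3 - 93312 = -93309$)
$- N = \left(-1\right) \left(-93309\right) = 93309$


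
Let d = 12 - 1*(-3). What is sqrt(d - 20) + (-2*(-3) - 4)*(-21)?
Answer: -42 + I*sqrt(5) ≈ -42.0 + 2.2361*I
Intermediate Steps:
d = 15 (d = 12 + 3 = 15)
sqrt(d - 20) + (-2*(-3) - 4)*(-21) = sqrt(15 - 20) + (-2*(-3) - 4)*(-21) = sqrt(-5) + (6 - 4)*(-21) = I*sqrt(5) + 2*(-21) = I*sqrt(5) - 42 = -42 + I*sqrt(5)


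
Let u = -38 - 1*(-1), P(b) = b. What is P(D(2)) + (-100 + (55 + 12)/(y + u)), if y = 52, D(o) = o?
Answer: -1403/15 ≈ -93.533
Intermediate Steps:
u = -37 (u = -38 + 1 = -37)
P(D(2)) + (-100 + (55 + 12)/(y + u)) = 2 + (-100 + (55 + 12)/(52 - 37)) = 2 + (-100 + 67/15) = 2 - 1433/15 = -1403/15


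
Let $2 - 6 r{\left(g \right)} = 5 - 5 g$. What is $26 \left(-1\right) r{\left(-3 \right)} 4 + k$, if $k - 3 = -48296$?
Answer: $-47981$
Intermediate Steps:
$r{\left(g \right)} = - \frac{1}{2} + \frac{5 g}{6}$ ($r{\left(g \right)} = \frac{1}{3} - \frac{5 - 5 g}{6} = \frac{1}{3} + \left(- \frac{5}{6} + \frac{5 g}{6}\right) = - \frac{1}{2} + \frac{5 g}{6}$)
$k = -48293$ ($k = 3 - 48296 = -48293$)
$26 \left(-1\right) r{\left(-3 \right)} 4 + k = 26 \left(-1\right) \left(- \frac{1}{2} + \frac{5}{6} \left(-3\right)\right) 4 - 48293 = - 26 \left(- \frac{1}{2} - \frac{5}{2}\right) 4 - 48293 = - 26 \left(\left(-3\right) 4\right) - 48293 = \left(-26\right) \left(-12\right) - 48293 = 312 - 48293 = -47981$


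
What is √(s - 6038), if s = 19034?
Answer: 114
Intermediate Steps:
√(s - 6038) = √(19034 - 6038) = √12996 = 114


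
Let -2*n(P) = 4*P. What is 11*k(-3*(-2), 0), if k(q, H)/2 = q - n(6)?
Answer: 396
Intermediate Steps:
n(P) = -2*P
k(q, H) = 24 + 2*q (k(q, H) = 2*(q - (-2)*6) = 2*(q - 1*(-12)) = 2*(q + 12) = 2*(12 + q) = 24 + 2*q)
11*k(-3*(-2), 0) = 11*(24 + 2*(-3*(-2))) = 11*(24 + 2*6) = 11*(24 + 12) = 11*36 = 396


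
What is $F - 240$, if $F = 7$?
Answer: $-233$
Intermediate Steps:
$F - 240 = 7 - 240 = -233$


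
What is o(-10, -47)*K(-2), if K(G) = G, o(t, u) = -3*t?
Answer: -60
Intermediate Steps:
o(-10, -47)*K(-2) = -3*(-10)*(-2) = 30*(-2) = -60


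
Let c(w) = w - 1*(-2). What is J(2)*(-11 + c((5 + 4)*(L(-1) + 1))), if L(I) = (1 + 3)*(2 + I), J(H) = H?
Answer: 72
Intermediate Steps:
L(I) = 8 + 4*I (L(I) = 4*(2 + I) = 8 + 4*I)
c(w) = 2 + w (c(w) = w + 2 = 2 + w)
J(2)*(-11 + c((5 + 4)*(L(-1) + 1))) = 2*(-11 + (2 + (5 + 4)*((8 + 4*(-1)) + 1))) = 2*(-11 + (2 + 9*((8 - 4) + 1))) = 2*(-11 + (2 + 9*(4 + 1))) = 2*(-11 + (2 + 9*5)) = 2*(-11 + (2 + 45)) = 2*(-11 + 47) = 2*36 = 72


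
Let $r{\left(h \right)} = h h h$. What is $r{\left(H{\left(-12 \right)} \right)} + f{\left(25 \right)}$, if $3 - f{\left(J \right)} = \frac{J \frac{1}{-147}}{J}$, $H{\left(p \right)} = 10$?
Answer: $\frac{147442}{147} \approx 1003.0$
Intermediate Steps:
$r{\left(h \right)} = h^{3}$ ($r{\left(h \right)} = h^{2} h = h^{3}$)
$f{\left(J \right)} = \frac{442}{147}$ ($f{\left(J \right)} = 3 - \frac{J \frac{1}{-147}}{J} = 3 - \frac{J \left(- \frac{1}{147}\right)}{J} = 3 - \frac{\left(- \frac{1}{147}\right) J}{J} = 3 - - \frac{1}{147} = 3 + \frac{1}{147} = \frac{442}{147}$)
$r{\left(H{\left(-12 \right)} \right)} + f{\left(25 \right)} = 10^{3} + \frac{442}{147} = 1000 + \frac{442}{147} = \frac{147442}{147}$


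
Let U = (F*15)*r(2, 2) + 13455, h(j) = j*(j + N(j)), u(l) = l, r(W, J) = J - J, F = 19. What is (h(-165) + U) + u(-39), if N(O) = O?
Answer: 67866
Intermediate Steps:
r(W, J) = 0
h(j) = 2*j² (h(j) = j*(j + j) = j*(2*j) = 2*j²)
U = 13455 (U = (19*15)*0 + 13455 = 285*0 + 13455 = 0 + 13455 = 13455)
(h(-165) + U) + u(-39) = (2*(-165)² + 13455) - 39 = (2*27225 + 13455) - 39 = (54450 + 13455) - 39 = 67905 - 39 = 67866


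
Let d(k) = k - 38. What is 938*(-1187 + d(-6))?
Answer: -1154678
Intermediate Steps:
d(k) = -38 + k
938*(-1187 + d(-6)) = 938*(-1187 + (-38 - 6)) = 938*(-1187 - 44) = 938*(-1231) = -1154678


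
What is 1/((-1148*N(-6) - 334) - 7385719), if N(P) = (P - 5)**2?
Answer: -1/7524961 ≈ -1.3289e-7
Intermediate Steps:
N(P) = (-5 + P)**2
1/((-1148*N(-6) - 334) - 7385719) = 1/((-1148*(-5 - 6)**2 - 334) - 7385719) = 1/((-1148*(-11)**2 - 334) - 7385719) = 1/((-1148*121 - 334) - 7385719) = 1/((-138908 - 334) - 7385719) = 1/(-139242 - 7385719) = 1/(-7524961) = -1/7524961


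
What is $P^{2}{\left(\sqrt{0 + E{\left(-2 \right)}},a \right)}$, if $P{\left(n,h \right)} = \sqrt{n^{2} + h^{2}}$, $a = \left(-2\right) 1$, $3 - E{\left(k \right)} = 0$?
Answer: $7$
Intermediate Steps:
$E{\left(k \right)} = 3$ ($E{\left(k \right)} = 3 - 0 = 3 + 0 = 3$)
$a = -2$
$P{\left(n,h \right)} = \sqrt{h^{2} + n^{2}}$
$P^{2}{\left(\sqrt{0 + E{\left(-2 \right)}},a \right)} = \left(\sqrt{\left(-2\right)^{2} + \left(\sqrt{0 + 3}\right)^{2}}\right)^{2} = \left(\sqrt{4 + \left(\sqrt{3}\right)^{2}}\right)^{2} = \left(\sqrt{4 + 3}\right)^{2} = \left(\sqrt{7}\right)^{2} = 7$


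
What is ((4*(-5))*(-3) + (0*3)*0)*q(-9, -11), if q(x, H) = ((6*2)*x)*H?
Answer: 71280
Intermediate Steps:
q(x, H) = 12*H*x (q(x, H) = (12*x)*H = 12*H*x)
((4*(-5))*(-3) + (0*3)*0)*q(-9, -11) = ((4*(-5))*(-3) + (0*3)*0)*(12*(-11)*(-9)) = (-20*(-3) + 0*0)*1188 = (60 + 0)*1188 = 60*1188 = 71280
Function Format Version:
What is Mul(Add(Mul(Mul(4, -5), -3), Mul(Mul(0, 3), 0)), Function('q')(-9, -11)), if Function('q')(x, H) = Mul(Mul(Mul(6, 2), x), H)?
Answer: 71280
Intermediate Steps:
Function('q')(x, H) = Mul(12, H, x) (Function('q')(x, H) = Mul(Mul(12, x), H) = Mul(12, H, x))
Mul(Add(Mul(Mul(4, -5), -3), Mul(Mul(0, 3), 0)), Function('q')(-9, -11)) = Mul(Add(Mul(Mul(4, -5), -3), Mul(Mul(0, 3), 0)), Mul(12, -11, -9)) = Mul(Add(Mul(-20, -3), Mul(0, 0)), 1188) = Mul(Add(60, 0), 1188) = Mul(60, 1188) = 71280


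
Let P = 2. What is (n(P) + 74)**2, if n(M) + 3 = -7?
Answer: 4096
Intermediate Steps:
n(M) = -10 (n(M) = -3 - 7 = -10)
(n(P) + 74)**2 = (-10 + 74)**2 = 64**2 = 4096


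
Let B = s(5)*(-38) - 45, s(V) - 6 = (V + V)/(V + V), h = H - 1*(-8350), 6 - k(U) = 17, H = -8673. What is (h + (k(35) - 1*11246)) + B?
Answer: -11891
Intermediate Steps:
k(U) = -11 (k(U) = 6 - 1*17 = 6 - 17 = -11)
h = -323 (h = -8673 - 1*(-8350) = -8673 + 8350 = -323)
s(V) = 7 (s(V) = 6 + (V + V)/(V + V) = 6 + (2*V)/((2*V)) = 6 + (2*V)*(1/(2*V)) = 6 + 1 = 7)
B = -311 (B = 7*(-38) - 45 = -266 - 45 = -311)
(h + (k(35) - 1*11246)) + B = (-323 + (-11 - 1*11246)) - 311 = (-323 + (-11 - 11246)) - 311 = (-323 - 11257) - 311 = -11580 - 311 = -11891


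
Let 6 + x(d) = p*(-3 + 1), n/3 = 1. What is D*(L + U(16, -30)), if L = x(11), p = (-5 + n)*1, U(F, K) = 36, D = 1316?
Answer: 44744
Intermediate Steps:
n = 3 (n = 3*1 = 3)
p = -2 (p = (-5 + 3)*1 = -2*1 = -2)
x(d) = -2 (x(d) = -6 - 2*(-3 + 1) = -6 - 2*(-2) = -6 + 4 = -2)
L = -2
D*(L + U(16, -30)) = 1316*(-2 + 36) = 1316*34 = 44744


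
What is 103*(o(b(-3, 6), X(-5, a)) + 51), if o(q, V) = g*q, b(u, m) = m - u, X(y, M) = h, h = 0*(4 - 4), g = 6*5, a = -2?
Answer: 33063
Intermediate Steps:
g = 30
h = 0 (h = 0*0 = 0)
X(y, M) = 0
o(q, V) = 30*q
103*(o(b(-3, 6), X(-5, a)) + 51) = 103*(30*(6 - 1*(-3)) + 51) = 103*(30*(6 + 3) + 51) = 103*(30*9 + 51) = 103*(270 + 51) = 103*321 = 33063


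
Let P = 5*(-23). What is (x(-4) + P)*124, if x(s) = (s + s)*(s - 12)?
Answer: 1612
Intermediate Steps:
P = -115
x(s) = 2*s*(-12 + s) (x(s) = (2*s)*(-12 + s) = 2*s*(-12 + s))
(x(-4) + P)*124 = (2*(-4)*(-12 - 4) - 115)*124 = (2*(-4)*(-16) - 115)*124 = (128 - 115)*124 = 13*124 = 1612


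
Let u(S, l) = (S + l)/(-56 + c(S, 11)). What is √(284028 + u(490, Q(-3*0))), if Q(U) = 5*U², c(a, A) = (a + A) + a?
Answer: √9932193458/187 ≈ 532.94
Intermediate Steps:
c(a, A) = A + 2*a (c(a, A) = (A + a) + a = A + 2*a)
u(S, l) = (S + l)/(-45 + 2*S) (u(S, l) = (S + l)/(-56 + (11 + 2*S)) = (S + l)/(-45 + 2*S))
√(284028 + u(490, Q(-3*0))) = √(284028 + (490 + 5*(-3*0)²)/(-45 + 2*490)) = √(284028 + (490 + 5*0²)/(-45 + 980)) = √(284028 + (490 + 5*0)/935) = √(284028 + (490 + 0)/935) = √(284028 + (1/935)*490) = √(284028 + 98/187) = √(53113334/187) = √9932193458/187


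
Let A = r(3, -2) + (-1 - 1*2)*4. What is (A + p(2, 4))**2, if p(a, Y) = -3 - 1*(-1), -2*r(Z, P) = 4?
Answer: 256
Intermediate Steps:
r(Z, P) = -2 (r(Z, P) = -1/2*4 = -2)
p(a, Y) = -2 (p(a, Y) = -3 + 1 = -2)
A = -14 (A = -2 + (-1 - 1*2)*4 = -2 + (-1 - 2)*4 = -2 - 3*4 = -2 - 12 = -14)
(A + p(2, 4))**2 = (-14 - 2)**2 = (-16)**2 = 256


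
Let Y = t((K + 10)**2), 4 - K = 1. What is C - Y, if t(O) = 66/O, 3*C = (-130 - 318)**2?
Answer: 33918778/507 ≈ 66901.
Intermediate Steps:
K = 3 (K = 4 - 1*1 = 4 - 1 = 3)
C = 200704/3 (C = (-130 - 318)**2/3 = (1/3)*(-448)**2 = (1/3)*200704 = 200704/3 ≈ 66901.)
Y = 66/169 (Y = 66/((3 + 10)**2) = 66/(13**2) = 66/169 ≈ 0.39053)
C - Y = 200704/3 - 1*66/169 = 200704/3 - 66/169 = 33918778/507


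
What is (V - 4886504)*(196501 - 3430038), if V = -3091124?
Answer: 25795955310236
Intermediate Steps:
(V - 4886504)*(196501 - 3430038) = (-3091124 - 4886504)*(196501 - 3430038) = -7977628*(-3233537) = 25795955310236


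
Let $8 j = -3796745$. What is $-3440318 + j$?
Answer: $- \frac{31319289}{8} \approx -3.9149 \cdot 10^{6}$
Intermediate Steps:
$j = - \frac{3796745}{8}$ ($j = \frac{1}{8} \left(-3796745\right) = - \frac{3796745}{8} \approx -4.7459 \cdot 10^{5}$)
$-3440318 + j = -3440318 - \frac{3796745}{8} = - \frac{31319289}{8}$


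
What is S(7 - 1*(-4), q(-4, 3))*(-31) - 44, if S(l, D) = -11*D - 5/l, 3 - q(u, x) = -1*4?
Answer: 25928/11 ≈ 2357.1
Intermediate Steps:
q(u, x) = 7 (q(u, x) = 3 - (-1)*4 = 3 - 1*(-4) = 3 + 4 = 7)
S(7 - 1*(-4), q(-4, 3))*(-31) - 44 = (-11*7 - 5/(7 - 1*(-4)))*(-31) - 44 = (-77 - 5/(7 + 4))*(-31) - 44 = (-77 - 5/11)*(-31) - 44 = -852/11*(-31) - 44 = 26412/11 - 44 = 25928/11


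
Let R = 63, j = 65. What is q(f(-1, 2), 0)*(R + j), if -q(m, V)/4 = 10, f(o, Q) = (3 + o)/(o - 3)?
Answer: -5120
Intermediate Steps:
f(o, Q) = (3 + o)/(-3 + o)
q(m, V) = -40 (q(m, V) = -4*10 = -40)
q(f(-1, 2), 0)*(R + j) = -40*(63 + 65) = -40*128 = -5120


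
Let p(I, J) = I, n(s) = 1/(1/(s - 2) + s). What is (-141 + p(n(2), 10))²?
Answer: 19881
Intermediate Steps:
n(s) = 1/(s + 1/(-2 + s)) (n(s) = 1/(1/(-2 + s) + s) = 1/(s + 1/(-2 + s)))
(-141 + p(n(2), 10))² = (-141 + (-2 + 2)/(1 + 2² - 2*2))² = (-141 + 0/(1 + 4 - 4))² = (-141 + 0/1)² = (-141 + 1*0)² = (-141 + 0)² = (-141)² = 19881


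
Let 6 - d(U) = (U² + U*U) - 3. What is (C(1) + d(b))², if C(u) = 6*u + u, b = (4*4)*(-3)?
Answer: 21086464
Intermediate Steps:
b = -48 (b = 16*(-3) = -48)
C(u) = 7*u
d(U) = 9 - 2*U² (d(U) = 6 - ((U² + U*U) - 3) = 6 - ((U² + U²) - 3) = 6 - (2*U² - 3) = 6 - (-3 + 2*U²) = 6 + (3 - 2*U²) = 9 - 2*U²)
(C(1) + d(b))² = (7*1 + (9 - 2*(-48)²))² = (7 + (9 - 2*2304))² = (7 + (9 - 4608))² = (7 - 4599)² = (-4592)² = 21086464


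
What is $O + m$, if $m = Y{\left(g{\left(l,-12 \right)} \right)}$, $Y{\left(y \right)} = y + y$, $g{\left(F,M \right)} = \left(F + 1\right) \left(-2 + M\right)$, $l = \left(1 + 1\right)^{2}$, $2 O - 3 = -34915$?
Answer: $-17596$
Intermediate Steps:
$O = -17456$ ($O = \frac{3}{2} + \frac{1}{2} \left(-34915\right) = \frac{3}{2} - \frac{34915}{2} = -17456$)
$l = 4$ ($l = 2^{2} = 4$)
$g{\left(F,M \right)} = \left(1 + F\right) \left(-2 + M\right)$
$Y{\left(y \right)} = 2 y$
$m = -140$ ($m = 2 \left(-2 - 12 - 8 + 4 \left(-12\right)\right) = 2 \left(-2 - 12 - 8 - 48\right) = 2 \left(-70\right) = -140$)
$O + m = -17456 - 140 = -17596$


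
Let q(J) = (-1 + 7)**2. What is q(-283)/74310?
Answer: 6/12385 ≈ 0.00048446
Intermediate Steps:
q(J) = 36 (q(J) = 6**2 = 36)
q(-283)/74310 = 36/74310 = 36*(1/74310) = 6/12385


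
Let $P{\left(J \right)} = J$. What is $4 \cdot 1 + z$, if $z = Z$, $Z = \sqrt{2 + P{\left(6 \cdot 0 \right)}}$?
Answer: $4 + \sqrt{2} \approx 5.4142$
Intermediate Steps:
$Z = \sqrt{2}$ ($Z = \sqrt{2 + 6 \cdot 0} = \sqrt{2 + 0} = \sqrt{2} \approx 1.4142$)
$z = \sqrt{2} \approx 1.4142$
$4 \cdot 1 + z = 4 \cdot 1 + \sqrt{2} = 4 + \sqrt{2}$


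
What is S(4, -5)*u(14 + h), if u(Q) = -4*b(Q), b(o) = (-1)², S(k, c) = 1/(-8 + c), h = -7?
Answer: 4/13 ≈ 0.30769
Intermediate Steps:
b(o) = 1
u(Q) = -4 (u(Q) = -4*1 = -4)
S(4, -5)*u(14 + h) = -4/(-8 - 5) = -4/(-13) = -1/13*(-4) = 4/13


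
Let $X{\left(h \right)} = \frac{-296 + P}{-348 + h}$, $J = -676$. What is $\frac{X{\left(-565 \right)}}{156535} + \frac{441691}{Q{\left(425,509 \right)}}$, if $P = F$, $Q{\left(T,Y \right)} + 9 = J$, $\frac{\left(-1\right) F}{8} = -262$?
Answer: $- \frac{12624982631681}{19579554335} \approx -644.8$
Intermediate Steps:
$F = 2096$ ($F = \left(-8\right) \left(-262\right) = 2096$)
$Q{\left(T,Y \right)} = -685$ ($Q{\left(T,Y \right)} = -9 - 676 = -685$)
$P = 2096$
$X{\left(h \right)} = \frac{1800}{-348 + h}$ ($X{\left(h \right)} = \frac{-296 + 2096}{-348 + h} = \frac{1800}{-348 + h}$)
$\frac{X{\left(-565 \right)}}{156535} + \frac{441691}{Q{\left(425,509 \right)}} = \frac{1800 \frac{1}{-348 - 565}}{156535} + \frac{441691}{-685} = \frac{1800}{-913} \cdot \frac{1}{156535} + 441691 \left(- \frac{1}{685}\right) = 1800 \left(- \frac{1}{913}\right) \frac{1}{156535} - \frac{441691}{685} = \left(- \frac{1800}{913}\right) \frac{1}{156535} - \frac{441691}{685} = - \frac{360}{28583291} - \frac{441691}{685} = - \frac{12624982631681}{19579554335}$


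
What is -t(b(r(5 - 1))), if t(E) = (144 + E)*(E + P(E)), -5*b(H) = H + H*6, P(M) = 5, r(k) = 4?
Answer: 2076/25 ≈ 83.040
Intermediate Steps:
b(H) = -7*H/5 (b(H) = -(H + H*6)/5 = -(H + 6*H)/5 = -7*H/5)
t(E) = (5 + E)*(144 + E) (t(E) = (144 + E)*(E + 5) = (144 + E)*(5 + E) = (5 + E)*(144 + E))
-t(b(r(5 - 1))) = -(720 + (-7/5*4)² + 149*(-7/5*4)) = -(720 + (-28/5)² + 149*(-28/5)) = -(720 + 784/25 - 4172/5) = -1*(-2076/25) = 2076/25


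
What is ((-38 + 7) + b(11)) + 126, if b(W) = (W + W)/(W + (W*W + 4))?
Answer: 6471/68 ≈ 95.162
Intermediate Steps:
b(W) = 2*W/(4 + W + W**2) (b(W) = (2*W)/(W + (W**2 + 4)) = (2*W)/(W + (4 + W**2)) = (2*W)/(4 + W + W**2) = 2*W/(4 + W + W**2))
((-38 + 7) + b(11)) + 126 = ((-38 + 7) + 2*11/(4 + 11 + 11**2)) + 126 = (-31 + 2*11/(4 + 11 + 121)) + 126 = (-31 + 2*11/136) + 126 = (-31 + 2*11*(1/136)) + 126 = (-31 + 11/68) + 126 = -2097/68 + 126 = 6471/68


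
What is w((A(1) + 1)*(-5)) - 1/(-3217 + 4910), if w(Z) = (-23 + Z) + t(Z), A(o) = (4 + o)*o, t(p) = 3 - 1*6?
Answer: -94809/1693 ≈ -56.001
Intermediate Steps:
t(p) = -3 (t(p) = 3 - 6 = -3)
A(o) = o*(4 + o)
w(Z) = -26 + Z (w(Z) = (-23 + Z) - 3 = -26 + Z)
w((A(1) + 1)*(-5)) - 1/(-3217 + 4910) = (-26 + (1*(4 + 1) + 1)*(-5)) - 1/(-3217 + 4910) = (-26 + (1*5 + 1)*(-5)) - 1/1693 = (-26 + (5 + 1)*(-5)) - 1*1/1693 = (-26 + 6*(-5)) - 1/1693 = (-26 - 30) - 1/1693 = -56 - 1/1693 = -94809/1693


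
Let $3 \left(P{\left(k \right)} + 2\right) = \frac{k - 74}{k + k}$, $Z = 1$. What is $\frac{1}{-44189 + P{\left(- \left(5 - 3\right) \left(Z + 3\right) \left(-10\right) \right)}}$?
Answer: $- \frac{80}{3535279} \approx -2.2629 \cdot 10^{-5}$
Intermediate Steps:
$P{\left(k \right)} = -2 + \frac{-74 + k}{6 k}$ ($P{\left(k \right)} = -2 + \frac{\left(k - 74\right) \frac{1}{k + k}}{3} = -2 + \frac{\left(-74 + k\right) \frac{1}{2 k}}{3} = -2 + \frac{\frac{1}{2} \frac{1}{k} \left(-74 + k\right)}{3} = -2 + \frac{-74 + k}{6 k}$)
$\frac{1}{-44189 + P{\left(- \left(5 - 3\right) \left(Z + 3\right) \left(-10\right) \right)}} = \frac{1}{-44189 + \frac{-74 - 11 \left(- \left(5 - 3\right) \left(1 + 3\right) \left(-10\right)\right)}{6 \left(- \left(5 - 3\right) \left(1 + 3\right) \left(-10\right)\right)}} = \frac{1}{-44189 + \frac{-74 - 11 \left(- 2 \cdot 4 \left(-10\right)\right)}{6 \left(- 2 \cdot 4 \left(-10\right)\right)}} = \frac{1}{-44189 + \frac{-74 - 11 \left(- 8 \left(-10\right)\right)}{6 \left(- 8 \left(-10\right)\right)}} = \frac{1}{-44189 + \frac{-74 - 11 \left(\left(-1\right) \left(-80\right)\right)}{6 \left(\left(-1\right) \left(-80\right)\right)}} = \frac{1}{-44189 + \frac{-74 - 880}{6 \cdot 80}} = \frac{1}{-44189 + \frac{1}{6} \cdot \frac{1}{80} \left(-74 - 880\right)} = \frac{1}{-44189 + \frac{1}{6} \cdot \frac{1}{80} \left(-954\right)} = \frac{1}{-44189 - \frac{159}{80}} = \frac{1}{- \frac{3535279}{80}} = - \frac{80}{3535279}$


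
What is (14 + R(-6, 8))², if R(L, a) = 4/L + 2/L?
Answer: 169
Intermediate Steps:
R(L, a) = 6/L
(14 + R(-6, 8))² = (14 + 6/(-6))² = (14 + 6*(-⅙))² = (14 - 1)² = 13² = 169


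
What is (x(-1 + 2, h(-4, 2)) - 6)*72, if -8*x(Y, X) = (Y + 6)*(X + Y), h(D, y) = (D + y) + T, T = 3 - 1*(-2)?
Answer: -684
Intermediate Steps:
T = 5 (T = 3 + 2 = 5)
h(D, y) = 5 + D + y (h(D, y) = (D + y) + 5 = 5 + D + y)
x(Y, X) = -(6 + Y)*(X + Y)/8 (x(Y, X) = -(Y + 6)*(X + Y)/8 = -(6 + Y)*(X + Y)/8)
(x(-1 + 2, h(-4, 2)) - 6)*72 = ((-3*(5 - 4 + 2)/4 - 3*(-1 + 2)/4 - (-1 + 2)²/8 - (5 - 4 + 2)*(-1 + 2)/8) - 6)*72 = ((-¾*3 - ¾*1 - ⅛*1² - ⅛*3*1) - 6)*72 = ((-9/4 - ¾ - ⅛*1 - 3/8) - 6)*72 = ((-9/4 - ¾ - ⅛ - 3/8) - 6)*72 = (-7/2 - 6)*72 = -19/2*72 = -684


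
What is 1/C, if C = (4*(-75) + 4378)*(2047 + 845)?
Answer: 1/11793576 ≈ 8.4792e-8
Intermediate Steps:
C = 11793576 (C = (-300 + 4378)*2892 = 4078*2892 = 11793576)
1/C = 1/11793576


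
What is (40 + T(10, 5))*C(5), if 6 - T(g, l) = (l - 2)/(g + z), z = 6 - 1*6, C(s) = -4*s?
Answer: -914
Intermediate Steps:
z = 0 (z = 6 - 6 = 0)
T(g, l) = 6 - (-2 + l)/g (T(g, l) = 6 - (l - 2)/(g + 0) = 6 - (-2 + l)/g)
(40 + T(10, 5))*C(5) = (40 + (2 - 1*5 + 6*10)/10)*(-4*5) = (40 + (2 - 5 + 60)/10)*(-20) = (40 + (1/10)*57)*(-20) = (40 + 57/10)*(-20) = (457/10)*(-20) = -914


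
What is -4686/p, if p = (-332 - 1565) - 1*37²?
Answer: 33/23 ≈ 1.4348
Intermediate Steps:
p = -3266 (p = -1897 - 1*1369 = -1897 - 1369 = -3266)
-4686/p = -4686/(-3266) = -4686*(-1/3266) = 33/23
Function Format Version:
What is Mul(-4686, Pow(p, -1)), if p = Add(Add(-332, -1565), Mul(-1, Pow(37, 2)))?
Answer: Rational(33, 23) ≈ 1.4348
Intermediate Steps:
p = -3266 (p = Add(-1897, Mul(-1, 1369)) = Add(-1897, -1369) = -3266)
Mul(-4686, Pow(p, -1)) = Mul(-4686, Pow(-3266, -1)) = Mul(-4686, Rational(-1, 3266)) = Rational(33, 23)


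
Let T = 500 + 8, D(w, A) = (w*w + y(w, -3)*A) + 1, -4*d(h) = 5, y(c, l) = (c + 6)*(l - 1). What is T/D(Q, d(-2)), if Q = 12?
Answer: 508/235 ≈ 2.1617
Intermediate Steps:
y(c, l) = (-1 + l)*(6 + c) (y(c, l) = (6 + c)*(-1 + l) = (-1 + l)*(6 + c))
d(h) = -5/4 (d(h) = -1/4*5 = -5/4)
D(w, A) = 1 + w**2 + A*(-24 - 4*w) (D(w, A) = (w*w + (-6 - w + 6*(-3) + w*(-3))*A) + 1 = (w**2 + (-6 - w - 18 - 3*w)*A) + 1 = (w**2 + (-24 - 4*w)*A) + 1 = (w**2 + A*(-24 - 4*w)) + 1 = 1 + w**2 + A*(-24 - 4*w))
T = 508
T/D(Q, d(-2)) = 508/(1 + 12**2 - 4*(-5/4)*(6 + 12)) = 508/(1 + 144 - 4*(-5/4)*18) = 508/(1 + 144 + 90) = 508/235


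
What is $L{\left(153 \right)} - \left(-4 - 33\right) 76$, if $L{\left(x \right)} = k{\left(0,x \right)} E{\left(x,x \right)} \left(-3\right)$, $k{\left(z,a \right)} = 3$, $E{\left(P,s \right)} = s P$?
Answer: $-207869$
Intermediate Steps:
$E{\left(P,s \right)} = P s$
$L{\left(x \right)} = - 9 x^{2}$ ($L{\left(x \right)} = 3 x x \left(-3\right) = 3 x^{2} \left(-3\right) = - 9 x^{2}$)
$L{\left(153 \right)} - \left(-4 - 33\right) 76 = - 9 \cdot 153^{2} - \left(-4 - 33\right) 76 = \left(-9\right) 23409 - \left(-37\right) 76 = -210681 - -2812 = -210681 + 2812 = -207869$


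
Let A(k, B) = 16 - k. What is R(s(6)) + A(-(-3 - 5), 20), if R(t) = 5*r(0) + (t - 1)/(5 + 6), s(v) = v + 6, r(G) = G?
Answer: 9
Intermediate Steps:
s(v) = 6 + v
R(t) = -1/11 + t/11 (R(t) = 5*0 + (t - 1)/(5 + 6) = 0 + (-1 + t)/11 = 0 + (-1 + t)*(1/11) = 0 + (-1/11 + t/11) = -1/11 + t/11)
R(s(6)) + A(-(-3 - 5), 20) = (-1/11 + (6 + 6)/11) + (16 - (-1)*(-3 - 5)) = (-1/11 + (1/11)*12) + (16 - (-1)*(-8)) = (-1/11 + 12/11) + (16 - 1*8) = 1 + (16 - 8) = 1 + 8 = 9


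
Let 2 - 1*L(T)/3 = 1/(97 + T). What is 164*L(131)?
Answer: 18655/19 ≈ 981.84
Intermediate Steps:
L(T) = 6 - 3/(97 + T)
164*L(131) = 164*(3*(193 + 2*131)/(97 + 131)) = 164*(3*(193 + 262)/228) = 164*(3*(1/228)*455) = 164*(455/76) = 18655/19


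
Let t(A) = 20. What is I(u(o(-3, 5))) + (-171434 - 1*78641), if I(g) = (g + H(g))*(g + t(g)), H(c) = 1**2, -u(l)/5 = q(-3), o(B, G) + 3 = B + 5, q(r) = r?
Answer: -249515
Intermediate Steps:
o(B, G) = 2 + B (o(B, G) = -3 + (B + 5) = -3 + (5 + B) = 2 + B)
u(l) = 15 (u(l) = -5*(-3) = 15)
H(c) = 1
I(g) = (1 + g)*(20 + g) (I(g) = (g + 1)*(g + 20) = (1 + g)*(20 + g))
I(u(o(-3, 5))) + (-171434 - 1*78641) = (20 + 15**2 + 21*15) + (-171434 - 1*78641) = (20 + 225 + 315) + (-171434 - 78641) = 560 - 250075 = -249515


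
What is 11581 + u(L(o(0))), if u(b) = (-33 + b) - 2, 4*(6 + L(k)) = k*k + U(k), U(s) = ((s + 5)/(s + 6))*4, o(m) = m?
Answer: 69245/6 ≈ 11541.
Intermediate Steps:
U(s) = 4*(5 + s)/(6 + s) (U(s) = ((5 + s)/(6 + s))*4 = 4*(5 + s)/(6 + s))
L(k) = -6 + k²/4 + (5 + k)/(6 + k) (L(k) = -6 + (k*k + 4*(5 + k)/(6 + k))/4 = -6 + (k² + 4*(5 + k)/(6 + k))/4 = -6 + (k²/4 + (5 + k)/(6 + k)) = -6 + k²/4 + (5 + k)/(6 + k))
u(b) = -35 + b
11581 + u(L(o(0))) = 11581 + (-35 + (5 + 0 + (-24 + 0²)*(6 + 0)/4)/(6 + 0)) = 11581 + (-35 + (5 + 0 + (¼)*(-24 + 0)*6)/6) = 11581 + (-35 + (5 + 0 + (¼)*(-24)*6)/6) = 11581 + (-35 + (5 + 0 - 36)/6) = 11581 + (-35 + (⅙)*(-31)) = 11581 + (-35 - 31/6) = 11581 - 241/6 = 69245/6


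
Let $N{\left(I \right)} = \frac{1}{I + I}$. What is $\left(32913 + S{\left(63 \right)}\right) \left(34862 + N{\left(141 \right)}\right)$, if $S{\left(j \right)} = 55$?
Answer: $\frac{162055605140}{141} \approx 1.1493 \cdot 10^{9}$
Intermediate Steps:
$N{\left(I \right)} = \frac{1}{2 I}$
$\left(32913 + S{\left(63 \right)}\right) \left(34862 + N{\left(141 \right)}\right) = \left(32913 + 55\right) \left(34862 + \frac{1}{2 \cdot 141}\right) = 32968 \left(34862 + \frac{1}{2} \cdot \frac{1}{141}\right) = 32968 \left(34862 + \frac{1}{282}\right) = 32968 \cdot \frac{9831085}{282} = \frac{162055605140}{141}$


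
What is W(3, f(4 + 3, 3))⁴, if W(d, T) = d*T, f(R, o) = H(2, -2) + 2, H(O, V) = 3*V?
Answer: 20736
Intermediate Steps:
f(R, o) = -4 (f(R, o) = 3*(-2) + 2 = -6 + 2 = -4)
W(d, T) = T*d
W(3, f(4 + 3, 3))⁴ = (-4*3)⁴ = (-12)⁴ = 20736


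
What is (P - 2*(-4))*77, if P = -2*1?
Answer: 462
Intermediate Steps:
P = -2
(P - 2*(-4))*77 = (-2 - 2*(-4))*77 = (-2 + 8)*77 = 6*77 = 462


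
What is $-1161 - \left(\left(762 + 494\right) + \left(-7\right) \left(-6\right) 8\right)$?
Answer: $-2753$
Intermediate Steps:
$-1161 - \left(\left(762 + 494\right) + \left(-7\right) \left(-6\right) 8\right) = -1161 - \left(1256 + 42 \cdot 8\right) = -1161 - \left(1256 + 336\right) = -1161 - 1592 = -2753$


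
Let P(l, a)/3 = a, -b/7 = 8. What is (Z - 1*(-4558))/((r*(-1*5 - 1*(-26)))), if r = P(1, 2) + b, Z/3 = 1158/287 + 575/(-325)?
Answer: -17031257/3917550 ≈ -4.3474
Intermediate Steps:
b = -56 (b = -7*8 = -56)
Z = 25359/3731 (Z = 3*(1158/287 + 575/(-325)) = 3*(1158*(1/287) + 575*(-1/325)) = 3*(1158/287 - 23/13) = 3*(8453/3731) = 25359/3731 ≈ 6.7968)
P(l, a) = 3*a
r = -50 (r = 3*2 - 56 = 6 - 56 = -50)
(Z - 1*(-4558))/((r*(-1*5 - 1*(-26)))) = (25359/3731 - 1*(-4558))/((-50*(-1*5 - 1*(-26)))) = (25359/3731 + 4558)/((-50*(-5 + 26))) = 17031257/(3731*((-50*21))) = (17031257/3731)/(-1050) = (17031257/3731)*(-1/1050) = -17031257/3917550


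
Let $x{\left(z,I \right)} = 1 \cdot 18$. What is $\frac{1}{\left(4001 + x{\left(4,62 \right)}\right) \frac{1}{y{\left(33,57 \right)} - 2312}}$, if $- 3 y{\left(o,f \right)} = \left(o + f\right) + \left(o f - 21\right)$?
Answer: $- \frac{2962}{4019} \approx -0.737$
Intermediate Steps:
$x{\left(z,I \right)} = 18$
$y{\left(o,f \right)} = 7 - \frac{f}{3} - \frac{o}{3} - \frac{f o}{3}$ ($y{\left(o,f \right)} = - \frac{\left(o + f\right) + \left(o f - 21\right)}{3} = - \frac{\left(f + o\right) + \left(f o - 21\right)}{3} = - \frac{\left(f + o\right) + \left(-21 + f o\right)}{3} = - \frac{-21 + f + o + f o}{3} = 7 - \frac{f}{3} - \frac{o}{3} - \frac{f o}{3}$)
$\frac{1}{\left(4001 + x{\left(4,62 \right)}\right) \frac{1}{y{\left(33,57 \right)} - 2312}} = \frac{1}{\left(4001 + 18\right) \frac{1}{\left(7 - 19 - 11 - 19 \cdot 33\right) - 2312}} = \frac{1}{4019 \frac{1}{\left(7 - 19 - 11 - 627\right) - 2312}} = \frac{1}{4019 \frac{1}{-650 - 2312}} = \frac{1}{4019 \frac{1}{-2962}} = \frac{1}{4019 \left(- \frac{1}{2962}\right)} = \frac{1}{- \frac{4019}{2962}} = - \frac{2962}{4019}$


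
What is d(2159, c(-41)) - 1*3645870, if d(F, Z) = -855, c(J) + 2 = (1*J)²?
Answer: -3646725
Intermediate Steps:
c(J) = -2 + J² (c(J) = -2 + (1*J)² = -2 + J²)
d(2159, c(-41)) - 1*3645870 = -855 - 1*3645870 = -855 - 3645870 = -3646725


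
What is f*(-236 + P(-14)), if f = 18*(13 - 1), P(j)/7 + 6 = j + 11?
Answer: -64584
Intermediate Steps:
P(j) = 35 + 7*j (P(j) = -42 + 7*(j + 11) = -42 + 7*(11 + j) = -42 + (77 + 7*j) = 35 + 7*j)
f = 216 (f = 18*12 = 216)
f*(-236 + P(-14)) = 216*(-236 + (35 + 7*(-14))) = 216*(-236 + (35 - 98)) = 216*(-236 - 63) = 216*(-299) = -64584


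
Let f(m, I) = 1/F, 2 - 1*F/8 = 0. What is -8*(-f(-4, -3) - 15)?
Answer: 241/2 ≈ 120.50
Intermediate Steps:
F = 16 (F = 16 - 8*0 = 16 + 0 = 16)
f(m, I) = 1/16
-8*(-f(-4, -3) - 15) = -8*(-1*1/16 - 15) = -8*(-1/16 - 15) = -8*(-241/16) = 241/2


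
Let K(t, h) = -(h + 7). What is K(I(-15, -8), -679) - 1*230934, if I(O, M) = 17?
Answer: -230262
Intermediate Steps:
K(t, h) = -7 - h (K(t, h) = -(7 + h) = -7 - h)
K(I(-15, -8), -679) - 1*230934 = (-7 - 1*(-679)) - 1*230934 = (-7 + 679) - 230934 = 672 - 230934 = -230262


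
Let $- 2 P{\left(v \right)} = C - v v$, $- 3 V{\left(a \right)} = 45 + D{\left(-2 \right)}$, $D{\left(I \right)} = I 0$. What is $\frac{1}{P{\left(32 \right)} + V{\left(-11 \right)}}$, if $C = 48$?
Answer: $\frac{1}{473} \approx 0.0021142$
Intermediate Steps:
$D{\left(I \right)} = 0$
$V{\left(a \right)} = -15$ ($V{\left(a \right)} = - \frac{45 + 0}{3} = \left(- \frac{1}{3}\right) 45 = -15$)
$P{\left(v \right)} = -24 + \frac{v^{2}}{2}$ ($P{\left(v \right)} = - \frac{48 - v v}{2} = - \frac{48 - v^{2}}{2} = -24 + \frac{v^{2}}{2}$)
$\frac{1}{P{\left(32 \right)} + V{\left(-11 \right)}} = \frac{1}{\left(-24 + \frac{32^{2}}{2}\right) - 15} = \frac{1}{\left(-24 + \frac{1}{2} \cdot 1024\right) - 15} = \frac{1}{\left(-24 + 512\right) - 15} = \frac{1}{488 - 15} = \frac{1}{473}$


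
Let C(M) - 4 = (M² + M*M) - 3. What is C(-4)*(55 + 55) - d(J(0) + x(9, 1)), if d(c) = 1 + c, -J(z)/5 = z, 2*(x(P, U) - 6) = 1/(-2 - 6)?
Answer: 57969/16 ≈ 3623.1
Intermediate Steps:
x(P, U) = 95/16 (x(P, U) = 6 + 1/(2*(-2 - 6)) = 6 + (½)/(-8) = 6 + (½)*(-⅛) = 6 - 1/16 = 95/16)
J(z) = -5*z
C(M) = 1 + 2*M² (C(M) = 4 + ((M² + M*M) - 3) = 4 + ((M² + M²) - 3) = 4 + (2*M² - 3) = 4 + (-3 + 2*M²) = 1 + 2*M²)
C(-4)*(55 + 55) - d(J(0) + x(9, 1)) = (1 + 2*(-4)²)*(55 + 55) - (1 + (-5*0 + 95/16)) = (1 + 2*16)*110 - (1 + (0 + 95/16)) = (1 + 32)*110 - (1 + 95/16) = 33*110 - 1*111/16 = 3630 - 111/16 = 57969/16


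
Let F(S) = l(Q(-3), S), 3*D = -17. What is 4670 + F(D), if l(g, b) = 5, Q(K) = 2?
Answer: 4675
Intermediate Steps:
D = -17/3 (D = (⅓)*(-17) = -17/3 ≈ -5.6667)
F(S) = 5
4670 + F(D) = 4670 + 5 = 4675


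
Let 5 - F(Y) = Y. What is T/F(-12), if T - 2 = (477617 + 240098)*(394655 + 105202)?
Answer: 358754866757/17 ≈ 2.1103e+10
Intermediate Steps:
F(Y) = 5 - Y
T = 358754866757 (T = 2 + (477617 + 240098)*(394655 + 105202) = 2 + 717715*499857 = 2 + 358754866755 = 358754866757)
T/F(-12) = 358754866757/(5 - 1*(-12)) = 358754866757/(5 + 12) = 358754866757/17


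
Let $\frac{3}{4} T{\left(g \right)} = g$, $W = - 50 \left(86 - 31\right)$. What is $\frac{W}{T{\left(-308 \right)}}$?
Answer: $\frac{375}{56} \approx 6.6964$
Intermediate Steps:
$W = -2750$ ($W = \left(-50\right) 55 = -2750$)
$T{\left(g \right)} = \frac{4 g}{3}$
$\frac{W}{T{\left(-308 \right)}} = - \frac{2750}{\frac{4}{3} \left(-308\right)} = - \frac{2750}{- \frac{1232}{3}} = \left(-2750\right) \left(- \frac{3}{1232}\right) = \frac{375}{56}$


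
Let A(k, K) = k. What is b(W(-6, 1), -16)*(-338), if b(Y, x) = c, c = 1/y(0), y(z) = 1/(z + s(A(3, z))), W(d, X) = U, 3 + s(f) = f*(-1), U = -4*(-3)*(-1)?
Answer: 2028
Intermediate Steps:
U = -12 (U = 12*(-1) = -12)
s(f) = -3 - f (s(f) = -3 + f*(-1) = -3 - f)
W(d, X) = -12
y(z) = 1/(-6 + z) (y(z) = 1/(z + (-3 - 1*3)) = 1/(z + (-3 - 3)) = 1/(z - 6) = 1/(-6 + z))
c = -6 (c = 1/(1/(-6 + 0)) = 1/(1/(-6)) = 1/(-1/6) = -6)
b(Y, x) = -6
b(W(-6, 1), -16)*(-338) = -6*(-338) = 2028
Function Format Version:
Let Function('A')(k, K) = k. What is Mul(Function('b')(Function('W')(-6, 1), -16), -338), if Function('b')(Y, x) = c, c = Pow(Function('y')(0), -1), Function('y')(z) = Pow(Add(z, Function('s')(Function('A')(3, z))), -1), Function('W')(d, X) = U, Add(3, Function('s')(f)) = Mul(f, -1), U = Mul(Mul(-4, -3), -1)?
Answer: 2028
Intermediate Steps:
U = -12 (U = Mul(12, -1) = -12)
Function('s')(f) = Add(-3, Mul(-1, f)) (Function('s')(f) = Add(-3, Mul(f, -1)) = Add(-3, Mul(-1, f)))
Function('W')(d, X) = -12
Function('y')(z) = Pow(Add(-6, z), -1) (Function('y')(z) = Pow(Add(z, Add(-3, Mul(-1, 3))), -1) = Pow(Add(z, Add(-3, -3)), -1) = Pow(Add(z, -6), -1) = Pow(Add(-6, z), -1))
c = -6 (c = Pow(Pow(Add(-6, 0), -1), -1) = Pow(Pow(-6, -1), -1) = Pow(Rational(-1, 6), -1) = -6)
Function('b')(Y, x) = -6
Mul(Function('b')(Function('W')(-6, 1), -16), -338) = Mul(-6, -338) = 2028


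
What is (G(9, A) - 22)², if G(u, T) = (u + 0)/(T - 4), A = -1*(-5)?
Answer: 169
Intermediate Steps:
A = 5
G(u, T) = u/(-4 + T)
(G(9, A) - 22)² = (9/(-4 + 5) - 22)² = (9/1 - 22)² = (9*1 - 22)² = (9 - 22)² = (-13)² = 169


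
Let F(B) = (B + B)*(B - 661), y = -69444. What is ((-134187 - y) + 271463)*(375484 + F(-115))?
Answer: 114515438080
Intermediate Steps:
F(B) = 2*B*(-661 + B) (F(B) = (2*B)*(-661 + B) = 2*B*(-661 + B))
((-134187 - y) + 271463)*(375484 + F(-115)) = ((-134187 - 1*(-69444)) + 271463)*(375484 + 2*(-115)*(-661 - 115)) = ((-134187 + 69444) + 271463)*(375484 + 2*(-115)*(-776)) = (-64743 + 271463)*(375484 + 178480) = 206720*553964 = 114515438080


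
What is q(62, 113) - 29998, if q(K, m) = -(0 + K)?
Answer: -30060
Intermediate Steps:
q(K, m) = -K
q(62, 113) - 29998 = -1*62 - 29998 = -62 - 29998 = -30060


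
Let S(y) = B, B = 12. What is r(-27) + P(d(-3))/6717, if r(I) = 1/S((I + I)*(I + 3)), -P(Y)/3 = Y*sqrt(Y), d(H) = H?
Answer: 1/12 + 3*I*sqrt(3)/2239 ≈ 0.083333 + 0.0023207*I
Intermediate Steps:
P(Y) = -3*Y**(3/2) (P(Y) = -3*Y*sqrt(Y) = -3*Y**(3/2))
S(y) = 12
r(I) = 1/12
r(-27) + P(d(-3))/6717 = 1/12 - (-9)*I*sqrt(3)/6717 = 1/12 - (-9)*I*sqrt(3)*(1/6717) = 1/12 + (9*I*sqrt(3))*(1/6717) = 1/12 + 3*I*sqrt(3)/2239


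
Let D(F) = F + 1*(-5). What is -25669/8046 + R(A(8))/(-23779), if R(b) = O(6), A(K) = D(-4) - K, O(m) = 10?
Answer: -610463611/191325834 ≈ -3.1907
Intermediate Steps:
D(F) = -5 + F (D(F) = F - 5 = -5 + F)
A(K) = -9 - K (A(K) = (-5 - 4) - K = -9 - K)
R(b) = 10
-25669/8046 + R(A(8))/(-23779) = -25669/8046 + 10/(-23779) = -25669*1/8046 + 10*(-1/23779) = -25669/8046 - 10/23779 = -610463611/191325834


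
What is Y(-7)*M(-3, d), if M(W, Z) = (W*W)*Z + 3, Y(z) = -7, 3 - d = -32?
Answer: -2226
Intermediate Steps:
d = 35 (d = 3 - 1*(-32) = 3 + 32 = 35)
M(W, Z) = 3 + Z*W² (M(W, Z) = W²*Z + 3 = Z*W² + 3 = 3 + Z*W²)
Y(-7)*M(-3, d) = -7*(3 + 35*(-3)²) = -7*(3 + 35*9) = -7*(3 + 315) = -7*318 = -2226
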